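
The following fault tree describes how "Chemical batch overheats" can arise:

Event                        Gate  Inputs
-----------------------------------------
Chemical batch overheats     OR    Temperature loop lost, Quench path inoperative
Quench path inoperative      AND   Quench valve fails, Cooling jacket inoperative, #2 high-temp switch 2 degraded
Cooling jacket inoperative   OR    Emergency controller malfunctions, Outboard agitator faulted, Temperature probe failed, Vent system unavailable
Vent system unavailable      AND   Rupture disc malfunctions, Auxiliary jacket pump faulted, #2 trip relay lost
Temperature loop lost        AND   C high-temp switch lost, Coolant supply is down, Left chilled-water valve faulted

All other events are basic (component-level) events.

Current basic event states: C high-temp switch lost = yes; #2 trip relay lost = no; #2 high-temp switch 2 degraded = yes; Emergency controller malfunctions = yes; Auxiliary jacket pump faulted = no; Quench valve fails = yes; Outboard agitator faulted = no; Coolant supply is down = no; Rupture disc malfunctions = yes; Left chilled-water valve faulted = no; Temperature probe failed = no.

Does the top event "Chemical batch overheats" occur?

Yes

Temperature loop lost [AND]: C high-temp switch lost=occurs, Coolant supply is down=not, Left chilled-water valve faulted=not → not all inputs occur → does not occur.
Vent system unavailable [AND]: Rupture disc malfunctions=occurs, Auxiliary jacket pump faulted=not, #2 trip relay lost=not → not all inputs occur → does not occur.
Cooling jacket inoperative [OR]: Emergency controller malfunctions=occurs, Outboard agitator faulted=not, Temperature probe failed=not, Vent system unavailable=not → at least one input occurs → occurs.
Quench path inoperative [AND]: Quench valve fails=occurs, Cooling jacket inoperative=occurs, #2 high-temp switch 2 degraded=occurs → all inputs occur → occurs.
Chemical batch overheats [OR]: Temperature loop lost=not, Quench path inoperative=occurs → at least one input occurs → occurs.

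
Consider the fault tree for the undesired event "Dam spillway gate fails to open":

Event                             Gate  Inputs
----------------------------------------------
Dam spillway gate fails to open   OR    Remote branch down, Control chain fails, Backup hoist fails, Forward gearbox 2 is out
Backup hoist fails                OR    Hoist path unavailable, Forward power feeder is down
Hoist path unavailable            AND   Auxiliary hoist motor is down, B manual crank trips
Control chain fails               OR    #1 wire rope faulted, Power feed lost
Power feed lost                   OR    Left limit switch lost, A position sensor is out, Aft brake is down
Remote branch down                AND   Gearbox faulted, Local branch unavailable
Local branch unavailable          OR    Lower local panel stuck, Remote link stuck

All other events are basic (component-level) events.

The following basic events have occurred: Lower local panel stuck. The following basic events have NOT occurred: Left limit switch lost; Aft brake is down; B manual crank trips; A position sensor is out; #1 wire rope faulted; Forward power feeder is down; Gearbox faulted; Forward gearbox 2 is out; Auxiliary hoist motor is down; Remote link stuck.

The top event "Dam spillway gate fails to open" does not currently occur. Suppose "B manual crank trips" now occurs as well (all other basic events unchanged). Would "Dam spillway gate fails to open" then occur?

No

Counterfactual: set "B manual crank trips" to occurred.
Local branch unavailable [OR]: Lower local panel stuck=occurs, Remote link stuck=not → at least one input occurs → occurs.
Remote branch down [AND]: Gearbox faulted=not, Local branch unavailable=occurs → not all inputs occur → does not occur.
Power feed lost [OR]: Left limit switch lost=not, A position sensor is out=not, Aft brake is down=not → no input occurs → does not occur.
Control chain fails [OR]: #1 wire rope faulted=not, Power feed lost=not → no input occurs → does not occur.
Hoist path unavailable [AND]: Auxiliary hoist motor is down=not, B manual crank trips=occurs → not all inputs occur → does not occur.
Backup hoist fails [OR]: Hoist path unavailable=not, Forward power feeder is down=not → no input occurs → does not occur.
Dam spillway gate fails to open [OR]: Remote branch down=not, Control chain fails=not, Backup hoist fails=not, Forward gearbox 2 is out=not → no input occurs → does not occur.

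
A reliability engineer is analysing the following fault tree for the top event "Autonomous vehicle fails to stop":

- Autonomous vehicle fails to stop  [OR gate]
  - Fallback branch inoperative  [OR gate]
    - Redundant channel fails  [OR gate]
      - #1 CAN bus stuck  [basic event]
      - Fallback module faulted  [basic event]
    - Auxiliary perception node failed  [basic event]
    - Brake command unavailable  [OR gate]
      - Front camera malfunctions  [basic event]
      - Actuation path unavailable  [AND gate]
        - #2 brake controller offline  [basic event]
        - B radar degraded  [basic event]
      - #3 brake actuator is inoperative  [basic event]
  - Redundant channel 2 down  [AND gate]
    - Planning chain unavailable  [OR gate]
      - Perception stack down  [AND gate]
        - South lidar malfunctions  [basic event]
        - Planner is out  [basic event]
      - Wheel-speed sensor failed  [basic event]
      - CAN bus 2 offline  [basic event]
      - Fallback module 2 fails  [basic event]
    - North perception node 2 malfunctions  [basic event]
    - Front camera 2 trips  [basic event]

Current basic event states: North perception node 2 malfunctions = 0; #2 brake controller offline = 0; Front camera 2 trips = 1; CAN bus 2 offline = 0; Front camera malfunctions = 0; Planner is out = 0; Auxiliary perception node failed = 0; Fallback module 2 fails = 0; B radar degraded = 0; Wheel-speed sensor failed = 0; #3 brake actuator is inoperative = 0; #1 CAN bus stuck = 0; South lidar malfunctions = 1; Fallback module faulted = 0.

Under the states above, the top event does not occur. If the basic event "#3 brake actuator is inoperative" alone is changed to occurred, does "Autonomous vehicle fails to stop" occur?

Counterfactual: set "#3 brake actuator is inoperative" to occurred.
Redundant channel fails [OR]: #1 CAN bus stuck=not, Fallback module faulted=not → no input occurs → does not occur.
Actuation path unavailable [AND]: #2 brake controller offline=not, B radar degraded=not → not all inputs occur → does not occur.
Brake command unavailable [OR]: Front camera malfunctions=not, Actuation path unavailable=not, #3 brake actuator is inoperative=occurs → at least one input occurs → occurs.
Fallback branch inoperative [OR]: Redundant channel fails=not, Auxiliary perception node failed=not, Brake command unavailable=occurs → at least one input occurs → occurs.
Perception stack down [AND]: South lidar malfunctions=occurs, Planner is out=not → not all inputs occur → does not occur.
Planning chain unavailable [OR]: Perception stack down=not, Wheel-speed sensor failed=not, CAN bus 2 offline=not, Fallback module 2 fails=not → no input occurs → does not occur.
Redundant channel 2 down [AND]: Planning chain unavailable=not, North perception node 2 malfunctions=not, Front camera 2 trips=occurs → not all inputs occur → does not occur.
Autonomous vehicle fails to stop [OR]: Fallback branch inoperative=occurs, Redundant channel 2 down=not → at least one input occurs → occurs.

Yes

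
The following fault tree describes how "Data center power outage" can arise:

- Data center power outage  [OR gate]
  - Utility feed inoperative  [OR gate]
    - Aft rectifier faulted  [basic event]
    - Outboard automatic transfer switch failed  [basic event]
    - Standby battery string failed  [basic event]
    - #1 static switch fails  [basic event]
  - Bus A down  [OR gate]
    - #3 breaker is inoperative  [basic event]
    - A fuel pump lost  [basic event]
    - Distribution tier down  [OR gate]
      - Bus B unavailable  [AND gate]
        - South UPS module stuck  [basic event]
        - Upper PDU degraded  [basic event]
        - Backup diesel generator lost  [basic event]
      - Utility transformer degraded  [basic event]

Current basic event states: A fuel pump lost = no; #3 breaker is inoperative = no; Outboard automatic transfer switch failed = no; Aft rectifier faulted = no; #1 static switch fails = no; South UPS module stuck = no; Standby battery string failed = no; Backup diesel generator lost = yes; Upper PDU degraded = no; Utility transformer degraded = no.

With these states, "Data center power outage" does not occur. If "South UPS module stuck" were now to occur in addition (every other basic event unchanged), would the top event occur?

Counterfactual: set "South UPS module stuck" to occurred.
Utility feed inoperative [OR]: Aft rectifier faulted=not, Outboard automatic transfer switch failed=not, Standby battery string failed=not, #1 static switch fails=not → no input occurs → does not occur.
Bus B unavailable [AND]: South UPS module stuck=occurs, Upper PDU degraded=not, Backup diesel generator lost=occurs → not all inputs occur → does not occur.
Distribution tier down [OR]: Bus B unavailable=not, Utility transformer degraded=not → no input occurs → does not occur.
Bus A down [OR]: #3 breaker is inoperative=not, A fuel pump lost=not, Distribution tier down=not → no input occurs → does not occur.
Data center power outage [OR]: Utility feed inoperative=not, Bus A down=not → no input occurs → does not occur.

No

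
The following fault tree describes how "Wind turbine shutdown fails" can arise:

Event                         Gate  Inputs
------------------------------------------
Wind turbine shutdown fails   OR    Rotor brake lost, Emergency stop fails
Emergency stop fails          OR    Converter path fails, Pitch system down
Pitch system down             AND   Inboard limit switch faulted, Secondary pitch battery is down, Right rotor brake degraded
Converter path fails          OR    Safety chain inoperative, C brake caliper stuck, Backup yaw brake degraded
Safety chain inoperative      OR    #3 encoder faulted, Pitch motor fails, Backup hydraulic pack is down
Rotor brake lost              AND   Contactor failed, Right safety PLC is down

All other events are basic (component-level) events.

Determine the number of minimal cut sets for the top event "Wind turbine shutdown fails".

7

Rotor brake lost [AND]: one cut set from each child combined → 1 × 1 = 1 cut set(s).
Safety chain inoperative [OR]: union of children's cut sets → 3 cut set(s).
Converter path fails [OR]: union of children's cut sets → 5 cut set(s).
Pitch system down [AND]: one cut set from each child combined → 1 × 1 × 1 = 1 cut set(s).
Emergency stop fails [OR]: union of children's cut sets → 6 cut set(s).
Wind turbine shutdown fails [OR]: union of children's cut sets → 7 cut set(s).
Minimal cut sets: {Contactor failed, Right safety PLC is down}; {#3 encoder faulted}; {Pitch motor fails}; {Backup hydraulic pack is down}; {C brake caliper stuck}; {Backup yaw brake degraded}; {Inboard limit switch faulted, Right rotor brake degraded, Secondary pitch battery is down}.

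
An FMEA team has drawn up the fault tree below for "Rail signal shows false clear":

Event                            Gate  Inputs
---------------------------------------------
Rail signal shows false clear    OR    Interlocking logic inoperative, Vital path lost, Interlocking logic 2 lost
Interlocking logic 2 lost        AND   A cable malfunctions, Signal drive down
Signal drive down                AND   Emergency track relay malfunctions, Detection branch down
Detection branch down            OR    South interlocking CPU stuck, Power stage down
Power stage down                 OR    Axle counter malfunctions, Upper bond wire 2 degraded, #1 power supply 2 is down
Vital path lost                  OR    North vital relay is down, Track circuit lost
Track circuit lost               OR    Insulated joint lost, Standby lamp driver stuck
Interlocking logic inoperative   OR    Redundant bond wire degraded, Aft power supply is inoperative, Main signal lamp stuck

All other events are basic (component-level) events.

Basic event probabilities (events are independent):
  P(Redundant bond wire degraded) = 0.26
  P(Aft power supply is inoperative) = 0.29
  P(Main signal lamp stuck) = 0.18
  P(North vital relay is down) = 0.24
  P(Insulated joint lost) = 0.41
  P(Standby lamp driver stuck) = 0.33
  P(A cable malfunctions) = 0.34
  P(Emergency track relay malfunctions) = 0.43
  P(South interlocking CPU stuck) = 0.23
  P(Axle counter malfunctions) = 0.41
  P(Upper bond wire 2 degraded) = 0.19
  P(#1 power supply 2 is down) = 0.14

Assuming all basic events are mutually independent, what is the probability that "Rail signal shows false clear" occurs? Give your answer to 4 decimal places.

0.8835

P(Interlocking logic inoperative) [OR] = 1 − (1−0.26) × (1−0.29) × (1−0.18) = 0.569172
P(Track circuit lost) [OR] = 1 − (1−0.41) × (1−0.33) = 0.604700
P(Vital path lost) [OR] = 1 − (1−0.24) × (1−0.604700) = 0.699572
P(Power stage down) [OR] = 1 − (1−0.41) × (1−0.19) × (1−0.14) = 0.589006
P(Detection branch down) [OR] = 1 − (1−0.23) × (1−0.589006) = 0.683535
P(Signal drive down) [AND] = 0.43 × 0.683535 = 0.293920
P(Interlocking logic 2 lost) [AND] = 0.34 × 0.293920 = 0.099933
P(Rail signal shows false clear) [OR] = 1 − (1−0.569172) × (1−0.699572) × (1−0.099933) = 0.883502
Rounded to 4 decimal places: P(Rail signal shows false clear) ≈ 0.8835.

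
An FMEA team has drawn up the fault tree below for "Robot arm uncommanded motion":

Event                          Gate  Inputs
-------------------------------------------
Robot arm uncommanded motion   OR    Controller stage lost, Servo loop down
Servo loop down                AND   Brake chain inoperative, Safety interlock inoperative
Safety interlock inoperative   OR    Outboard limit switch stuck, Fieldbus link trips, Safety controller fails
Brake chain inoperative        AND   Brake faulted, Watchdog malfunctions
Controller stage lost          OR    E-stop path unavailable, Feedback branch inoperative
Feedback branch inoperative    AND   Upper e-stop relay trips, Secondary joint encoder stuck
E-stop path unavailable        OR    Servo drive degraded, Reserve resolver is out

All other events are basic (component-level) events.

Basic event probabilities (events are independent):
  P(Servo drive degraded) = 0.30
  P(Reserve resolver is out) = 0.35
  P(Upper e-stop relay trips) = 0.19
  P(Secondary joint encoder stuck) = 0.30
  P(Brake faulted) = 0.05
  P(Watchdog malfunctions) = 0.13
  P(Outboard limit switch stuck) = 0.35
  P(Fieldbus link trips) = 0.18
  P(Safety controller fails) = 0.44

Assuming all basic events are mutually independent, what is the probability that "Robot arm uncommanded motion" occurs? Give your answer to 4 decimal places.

P(E-stop path unavailable) [OR] = 1 − (1−0.30) × (1−0.35) = 0.545000
P(Feedback branch inoperative) [AND] = 0.19 × 0.30 = 0.057000
P(Controller stage lost) [OR] = 1 − (1−0.545000) × (1−0.057000) = 0.570935
P(Brake chain inoperative) [AND] = 0.05 × 0.13 = 0.006500
P(Safety interlock inoperative) [OR] = 1 − (1−0.35) × (1−0.18) × (1−0.44) = 0.701520
P(Servo loop down) [AND] = 0.006500 × 0.701520 = 0.004560
P(Robot arm uncommanded motion) [OR] = 1 − (1−0.570935) × (1−0.004560) = 0.572892
Rounded to 4 decimal places: P(Robot arm uncommanded motion) ≈ 0.5729.

0.5729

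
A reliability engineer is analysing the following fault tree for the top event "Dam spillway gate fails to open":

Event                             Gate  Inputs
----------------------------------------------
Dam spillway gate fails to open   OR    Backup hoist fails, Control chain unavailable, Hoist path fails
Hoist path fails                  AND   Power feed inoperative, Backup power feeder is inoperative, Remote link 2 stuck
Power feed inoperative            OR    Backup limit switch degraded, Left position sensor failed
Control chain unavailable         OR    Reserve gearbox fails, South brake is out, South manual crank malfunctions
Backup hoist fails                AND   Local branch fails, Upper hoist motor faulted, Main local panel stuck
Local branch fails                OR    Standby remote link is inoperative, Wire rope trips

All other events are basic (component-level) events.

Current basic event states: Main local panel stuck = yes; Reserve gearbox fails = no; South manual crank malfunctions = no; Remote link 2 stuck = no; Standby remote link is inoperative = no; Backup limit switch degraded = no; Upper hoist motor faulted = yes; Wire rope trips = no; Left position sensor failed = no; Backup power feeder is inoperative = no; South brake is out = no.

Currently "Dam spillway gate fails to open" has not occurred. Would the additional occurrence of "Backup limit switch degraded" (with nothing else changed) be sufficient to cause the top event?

No

Counterfactual: set "Backup limit switch degraded" to occurred.
Local branch fails [OR]: Standby remote link is inoperative=not, Wire rope trips=not → no input occurs → does not occur.
Backup hoist fails [AND]: Local branch fails=not, Upper hoist motor faulted=occurs, Main local panel stuck=occurs → not all inputs occur → does not occur.
Control chain unavailable [OR]: Reserve gearbox fails=not, South brake is out=not, South manual crank malfunctions=not → no input occurs → does not occur.
Power feed inoperative [OR]: Backup limit switch degraded=occurs, Left position sensor failed=not → at least one input occurs → occurs.
Hoist path fails [AND]: Power feed inoperative=occurs, Backup power feeder is inoperative=not, Remote link 2 stuck=not → not all inputs occur → does not occur.
Dam spillway gate fails to open [OR]: Backup hoist fails=not, Control chain unavailable=not, Hoist path fails=not → no input occurs → does not occur.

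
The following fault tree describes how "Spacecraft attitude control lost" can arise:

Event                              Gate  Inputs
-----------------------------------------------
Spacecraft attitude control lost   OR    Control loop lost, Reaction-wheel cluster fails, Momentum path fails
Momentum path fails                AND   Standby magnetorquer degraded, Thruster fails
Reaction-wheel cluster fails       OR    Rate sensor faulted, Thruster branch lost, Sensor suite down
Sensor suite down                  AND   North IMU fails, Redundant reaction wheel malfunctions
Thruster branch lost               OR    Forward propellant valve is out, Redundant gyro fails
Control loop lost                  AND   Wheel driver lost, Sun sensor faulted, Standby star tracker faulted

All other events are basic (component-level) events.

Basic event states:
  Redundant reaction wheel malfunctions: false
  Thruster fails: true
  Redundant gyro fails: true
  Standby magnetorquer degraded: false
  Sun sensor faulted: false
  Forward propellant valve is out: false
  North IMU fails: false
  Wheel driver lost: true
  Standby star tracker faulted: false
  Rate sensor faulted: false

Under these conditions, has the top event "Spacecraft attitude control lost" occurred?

Yes

Control loop lost [AND]: Wheel driver lost=occurs, Sun sensor faulted=not, Standby star tracker faulted=not → not all inputs occur → does not occur.
Thruster branch lost [OR]: Forward propellant valve is out=not, Redundant gyro fails=occurs → at least one input occurs → occurs.
Sensor suite down [AND]: North IMU fails=not, Redundant reaction wheel malfunctions=not → not all inputs occur → does not occur.
Reaction-wheel cluster fails [OR]: Rate sensor faulted=not, Thruster branch lost=occurs, Sensor suite down=not → at least one input occurs → occurs.
Momentum path fails [AND]: Standby magnetorquer degraded=not, Thruster fails=occurs → not all inputs occur → does not occur.
Spacecraft attitude control lost [OR]: Control loop lost=not, Reaction-wheel cluster fails=occurs, Momentum path fails=not → at least one input occurs → occurs.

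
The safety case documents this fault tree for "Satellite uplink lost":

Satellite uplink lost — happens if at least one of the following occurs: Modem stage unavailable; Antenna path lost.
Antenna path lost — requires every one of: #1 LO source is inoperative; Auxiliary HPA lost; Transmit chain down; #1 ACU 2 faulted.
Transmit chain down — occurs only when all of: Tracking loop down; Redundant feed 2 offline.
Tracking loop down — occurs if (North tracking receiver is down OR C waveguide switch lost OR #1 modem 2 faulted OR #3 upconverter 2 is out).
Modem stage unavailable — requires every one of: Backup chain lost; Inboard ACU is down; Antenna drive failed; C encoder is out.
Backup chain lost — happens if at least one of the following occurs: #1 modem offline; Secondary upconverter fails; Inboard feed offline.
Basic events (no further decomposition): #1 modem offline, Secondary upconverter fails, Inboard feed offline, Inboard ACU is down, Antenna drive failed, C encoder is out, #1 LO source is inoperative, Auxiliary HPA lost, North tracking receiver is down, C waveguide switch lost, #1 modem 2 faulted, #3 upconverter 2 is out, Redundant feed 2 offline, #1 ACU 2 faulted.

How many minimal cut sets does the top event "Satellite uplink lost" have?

7

Backup chain lost [OR]: union of children's cut sets → 3 cut set(s).
Modem stage unavailable [AND]: one cut set from each child combined → 3 × 1 × 1 × 1 = 3 cut set(s).
Tracking loop down [OR]: union of children's cut sets → 4 cut set(s).
Transmit chain down [AND]: one cut set from each child combined → 4 × 1 = 4 cut set(s).
Antenna path lost [AND]: one cut set from each child combined → 1 × 1 × 4 × 1 = 4 cut set(s).
Satellite uplink lost [OR]: union of children's cut sets → 7 cut set(s).
Minimal cut sets: {#1 modem offline, Antenna drive failed, C encoder is out, Inboard ACU is down}; {Antenna drive failed, C encoder is out, Inboard ACU is down, Secondary upconverter fails}; {Antenna drive failed, C encoder is out, Inboard ACU is down, Inboard feed offline}; {#1 ACU 2 faulted, #1 LO source is inoperative, Auxiliary HPA lost, North tracking receiver is down, Redundant feed 2 offline}; {#1 ACU 2 faulted, #1 LO source is inoperative, Auxiliary HPA lost, C waveguide switch lost, Redundant feed 2 offline}; {#1 ACU 2 faulted, #1 LO source is inoperative, #1 modem 2 faulted, Auxiliary HPA lost, Redundant feed 2 offline}; {#1 ACU 2 faulted, #1 LO source is inoperative, #3 upconverter 2 is out, Auxiliary HPA lost, Redundant feed 2 offline}.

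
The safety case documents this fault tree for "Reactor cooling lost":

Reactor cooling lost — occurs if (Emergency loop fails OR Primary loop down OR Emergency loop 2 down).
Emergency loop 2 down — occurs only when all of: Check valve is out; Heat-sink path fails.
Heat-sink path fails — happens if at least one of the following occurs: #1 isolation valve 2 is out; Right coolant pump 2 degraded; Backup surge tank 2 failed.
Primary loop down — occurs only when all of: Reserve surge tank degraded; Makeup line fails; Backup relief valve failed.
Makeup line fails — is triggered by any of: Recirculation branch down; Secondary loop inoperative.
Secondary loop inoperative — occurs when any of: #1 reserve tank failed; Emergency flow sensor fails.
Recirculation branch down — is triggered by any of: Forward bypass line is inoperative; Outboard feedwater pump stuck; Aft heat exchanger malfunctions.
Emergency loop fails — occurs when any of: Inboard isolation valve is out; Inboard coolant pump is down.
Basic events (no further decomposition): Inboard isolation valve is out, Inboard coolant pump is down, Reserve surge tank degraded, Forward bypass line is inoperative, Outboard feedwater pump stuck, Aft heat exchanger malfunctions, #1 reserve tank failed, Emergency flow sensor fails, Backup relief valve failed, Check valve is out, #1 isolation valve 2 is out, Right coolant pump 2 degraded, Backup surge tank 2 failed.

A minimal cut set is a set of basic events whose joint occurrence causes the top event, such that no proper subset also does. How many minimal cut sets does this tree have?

10

Emergency loop fails [OR]: union of children's cut sets → 2 cut set(s).
Recirculation branch down [OR]: union of children's cut sets → 3 cut set(s).
Secondary loop inoperative [OR]: union of children's cut sets → 2 cut set(s).
Makeup line fails [OR]: union of children's cut sets → 5 cut set(s).
Primary loop down [AND]: one cut set from each child combined → 1 × 5 × 1 = 5 cut set(s).
Heat-sink path fails [OR]: union of children's cut sets → 3 cut set(s).
Emergency loop 2 down [AND]: one cut set from each child combined → 1 × 3 = 3 cut set(s).
Reactor cooling lost [OR]: union of children's cut sets → 10 cut set(s).
Minimal cut sets: {Inboard isolation valve is out}; {Inboard coolant pump is down}; {Backup relief valve failed, Forward bypass line is inoperative, Reserve surge tank degraded}; {Backup relief valve failed, Outboard feedwater pump stuck, Reserve surge tank degraded}; {Aft heat exchanger malfunctions, Backup relief valve failed, Reserve surge tank degraded}; {#1 reserve tank failed, Backup relief valve failed, Reserve surge tank degraded}; {Backup relief valve failed, Emergency flow sensor fails, Reserve surge tank degraded}; {#1 isolation valve 2 is out, Check valve is out}; {Check valve is out, Right coolant pump 2 degraded}; {Backup surge tank 2 failed, Check valve is out}.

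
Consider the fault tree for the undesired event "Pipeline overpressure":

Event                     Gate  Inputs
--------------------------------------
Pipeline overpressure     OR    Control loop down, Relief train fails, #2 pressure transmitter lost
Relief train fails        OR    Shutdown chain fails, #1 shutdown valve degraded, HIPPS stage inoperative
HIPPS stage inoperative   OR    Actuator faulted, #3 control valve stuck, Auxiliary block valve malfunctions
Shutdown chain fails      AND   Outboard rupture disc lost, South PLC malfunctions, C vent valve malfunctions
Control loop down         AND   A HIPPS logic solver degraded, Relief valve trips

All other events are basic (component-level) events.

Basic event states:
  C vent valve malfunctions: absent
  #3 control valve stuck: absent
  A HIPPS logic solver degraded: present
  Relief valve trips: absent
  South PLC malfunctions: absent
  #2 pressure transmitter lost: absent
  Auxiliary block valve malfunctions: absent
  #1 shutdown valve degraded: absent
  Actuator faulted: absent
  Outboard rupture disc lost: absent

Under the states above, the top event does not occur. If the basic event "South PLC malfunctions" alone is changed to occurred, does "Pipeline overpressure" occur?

Counterfactual: set "South PLC malfunctions" to occurred.
Control loop down [AND]: A HIPPS logic solver degraded=occurs, Relief valve trips=not → not all inputs occur → does not occur.
Shutdown chain fails [AND]: Outboard rupture disc lost=not, South PLC malfunctions=occurs, C vent valve malfunctions=not → not all inputs occur → does not occur.
HIPPS stage inoperative [OR]: Actuator faulted=not, #3 control valve stuck=not, Auxiliary block valve malfunctions=not → no input occurs → does not occur.
Relief train fails [OR]: Shutdown chain fails=not, #1 shutdown valve degraded=not, HIPPS stage inoperative=not → no input occurs → does not occur.
Pipeline overpressure [OR]: Control loop down=not, Relief train fails=not, #2 pressure transmitter lost=not → no input occurs → does not occur.

No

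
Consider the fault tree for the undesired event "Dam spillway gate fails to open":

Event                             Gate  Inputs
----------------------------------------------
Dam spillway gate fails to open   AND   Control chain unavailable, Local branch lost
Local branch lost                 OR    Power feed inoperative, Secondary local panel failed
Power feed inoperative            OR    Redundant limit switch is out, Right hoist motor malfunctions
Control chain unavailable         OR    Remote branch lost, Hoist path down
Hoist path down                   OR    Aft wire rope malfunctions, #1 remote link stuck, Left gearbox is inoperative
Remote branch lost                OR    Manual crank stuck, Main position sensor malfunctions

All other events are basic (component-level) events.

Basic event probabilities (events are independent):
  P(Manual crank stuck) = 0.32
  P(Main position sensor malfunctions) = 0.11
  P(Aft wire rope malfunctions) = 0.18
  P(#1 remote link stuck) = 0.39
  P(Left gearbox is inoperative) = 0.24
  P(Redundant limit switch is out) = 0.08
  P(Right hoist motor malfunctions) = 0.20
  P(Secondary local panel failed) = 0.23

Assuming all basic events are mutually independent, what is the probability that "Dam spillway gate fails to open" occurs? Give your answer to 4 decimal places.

0.3336

P(Remote branch lost) [OR] = 1 − (1−0.32) × (1−0.11) = 0.394800
P(Hoist path down) [OR] = 1 − (1−0.18) × (1−0.39) × (1−0.24) = 0.619848
P(Control chain unavailable) [OR] = 1 − (1−0.394800) × (1−0.619848) = 0.769932
P(Power feed inoperative) [OR] = 1 − (1−0.08) × (1−0.20) = 0.264000
P(Local branch lost) [OR] = 1 − (1−0.264000) × (1−0.23) = 0.433280
P(Dam spillway gate fails to open) [AND] = 0.769932 × 0.433280 = 0.333596
Rounded to 4 decimal places: P(Dam spillway gate fails to open) ≈ 0.3336.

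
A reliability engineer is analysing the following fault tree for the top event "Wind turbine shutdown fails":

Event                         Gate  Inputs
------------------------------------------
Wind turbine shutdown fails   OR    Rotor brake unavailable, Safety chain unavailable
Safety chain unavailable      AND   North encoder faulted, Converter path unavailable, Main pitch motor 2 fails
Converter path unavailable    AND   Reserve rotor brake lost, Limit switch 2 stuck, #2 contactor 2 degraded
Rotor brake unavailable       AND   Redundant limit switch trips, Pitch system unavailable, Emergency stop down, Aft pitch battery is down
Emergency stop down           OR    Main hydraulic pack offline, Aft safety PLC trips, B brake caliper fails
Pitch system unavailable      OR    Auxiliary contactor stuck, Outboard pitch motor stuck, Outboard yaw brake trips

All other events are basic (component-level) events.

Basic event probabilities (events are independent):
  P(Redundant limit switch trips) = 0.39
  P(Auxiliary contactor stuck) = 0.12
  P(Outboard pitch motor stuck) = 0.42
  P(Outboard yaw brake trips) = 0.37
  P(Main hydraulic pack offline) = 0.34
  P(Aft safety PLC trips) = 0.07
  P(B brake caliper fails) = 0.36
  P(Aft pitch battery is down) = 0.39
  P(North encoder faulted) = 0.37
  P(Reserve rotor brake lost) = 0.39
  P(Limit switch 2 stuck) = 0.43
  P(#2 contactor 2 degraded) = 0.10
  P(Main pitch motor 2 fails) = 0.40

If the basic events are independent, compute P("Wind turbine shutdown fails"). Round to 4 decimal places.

0.0650

P(Pitch system unavailable) [OR] = 1 − (1−0.12) × (1−0.42) × (1−0.37) = 0.678448
P(Emergency stop down) [OR] = 1 − (1−0.34) × (1−0.07) × (1−0.36) = 0.607168
P(Rotor brake unavailable) [AND] = 0.39 × 0.678448 × 0.607168 × 0.39 = 0.062655
P(Converter path unavailable) [AND] = 0.39 × 0.43 × 0.10 = 0.016770
P(Safety chain unavailable) [AND] = 0.37 × 0.016770 × 0.40 = 0.002482
P(Wind turbine shutdown fails) [OR] = 1 − (1−0.062655) × (1−0.002482) = 0.064981
Rounded to 4 decimal places: P(Wind turbine shutdown fails) ≈ 0.0650.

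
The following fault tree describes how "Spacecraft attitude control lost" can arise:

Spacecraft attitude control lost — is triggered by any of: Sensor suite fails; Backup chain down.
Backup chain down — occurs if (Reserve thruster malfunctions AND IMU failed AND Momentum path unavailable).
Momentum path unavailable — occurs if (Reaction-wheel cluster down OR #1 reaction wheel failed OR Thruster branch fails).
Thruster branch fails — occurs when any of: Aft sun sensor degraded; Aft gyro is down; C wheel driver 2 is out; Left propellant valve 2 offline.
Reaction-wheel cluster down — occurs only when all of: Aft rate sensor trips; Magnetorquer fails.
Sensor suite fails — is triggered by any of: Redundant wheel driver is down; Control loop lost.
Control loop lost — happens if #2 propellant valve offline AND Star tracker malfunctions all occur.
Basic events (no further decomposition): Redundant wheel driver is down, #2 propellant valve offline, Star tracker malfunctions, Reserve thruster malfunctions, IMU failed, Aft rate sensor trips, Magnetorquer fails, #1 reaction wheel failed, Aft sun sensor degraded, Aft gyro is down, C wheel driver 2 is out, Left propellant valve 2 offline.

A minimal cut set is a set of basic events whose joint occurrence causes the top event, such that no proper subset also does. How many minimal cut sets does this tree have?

Control loop lost [AND]: one cut set from each child combined → 1 × 1 = 1 cut set(s).
Sensor suite fails [OR]: union of children's cut sets → 2 cut set(s).
Reaction-wheel cluster down [AND]: one cut set from each child combined → 1 × 1 = 1 cut set(s).
Thruster branch fails [OR]: union of children's cut sets → 4 cut set(s).
Momentum path unavailable [OR]: union of children's cut sets → 6 cut set(s).
Backup chain down [AND]: one cut set from each child combined → 1 × 1 × 6 = 6 cut set(s).
Spacecraft attitude control lost [OR]: union of children's cut sets → 8 cut set(s).
Minimal cut sets: {Redundant wheel driver is down}; {#2 propellant valve offline, Star tracker malfunctions}; {Aft rate sensor trips, IMU failed, Magnetorquer fails, Reserve thruster malfunctions}; {#1 reaction wheel failed, IMU failed, Reserve thruster malfunctions}; {Aft sun sensor degraded, IMU failed, Reserve thruster malfunctions}; {Aft gyro is down, IMU failed, Reserve thruster malfunctions}; {C wheel driver 2 is out, IMU failed, Reserve thruster malfunctions}; {IMU failed, Left propellant valve 2 offline, Reserve thruster malfunctions}.

8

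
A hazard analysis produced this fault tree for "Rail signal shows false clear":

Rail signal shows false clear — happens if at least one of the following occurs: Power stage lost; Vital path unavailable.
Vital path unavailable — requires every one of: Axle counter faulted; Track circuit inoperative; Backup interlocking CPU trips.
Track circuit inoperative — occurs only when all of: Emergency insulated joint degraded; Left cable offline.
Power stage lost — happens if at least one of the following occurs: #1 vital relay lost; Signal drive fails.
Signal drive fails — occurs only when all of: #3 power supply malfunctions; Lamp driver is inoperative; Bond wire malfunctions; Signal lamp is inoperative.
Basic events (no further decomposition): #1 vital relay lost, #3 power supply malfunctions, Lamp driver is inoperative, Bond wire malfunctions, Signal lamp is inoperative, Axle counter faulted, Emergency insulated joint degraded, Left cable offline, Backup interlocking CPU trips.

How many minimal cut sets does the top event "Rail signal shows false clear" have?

Signal drive fails [AND]: one cut set from each child combined → 1 × 1 × 1 × 1 = 1 cut set(s).
Power stage lost [OR]: union of children's cut sets → 2 cut set(s).
Track circuit inoperative [AND]: one cut set from each child combined → 1 × 1 = 1 cut set(s).
Vital path unavailable [AND]: one cut set from each child combined → 1 × 1 × 1 = 1 cut set(s).
Rail signal shows false clear [OR]: union of children's cut sets → 3 cut set(s).
Minimal cut sets: {#1 vital relay lost}; {#3 power supply malfunctions, Bond wire malfunctions, Lamp driver is inoperative, Signal lamp is inoperative}; {Axle counter faulted, Backup interlocking CPU trips, Emergency insulated joint degraded, Left cable offline}.

3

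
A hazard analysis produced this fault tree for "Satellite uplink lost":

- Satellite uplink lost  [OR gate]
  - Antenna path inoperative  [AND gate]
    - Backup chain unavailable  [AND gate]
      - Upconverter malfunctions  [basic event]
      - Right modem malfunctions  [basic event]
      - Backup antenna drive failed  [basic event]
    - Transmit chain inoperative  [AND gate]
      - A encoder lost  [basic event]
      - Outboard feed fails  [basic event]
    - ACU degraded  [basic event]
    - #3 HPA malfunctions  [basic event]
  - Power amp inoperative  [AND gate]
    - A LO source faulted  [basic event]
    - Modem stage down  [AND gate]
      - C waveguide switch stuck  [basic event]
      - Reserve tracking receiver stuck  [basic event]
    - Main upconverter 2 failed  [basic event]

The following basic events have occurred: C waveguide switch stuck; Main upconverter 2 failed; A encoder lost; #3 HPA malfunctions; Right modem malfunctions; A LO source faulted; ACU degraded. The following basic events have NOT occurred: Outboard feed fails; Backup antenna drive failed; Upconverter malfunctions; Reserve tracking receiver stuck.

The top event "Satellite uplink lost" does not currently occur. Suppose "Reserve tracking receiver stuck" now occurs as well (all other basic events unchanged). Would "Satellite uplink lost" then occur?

Counterfactual: set "Reserve tracking receiver stuck" to occurred.
Backup chain unavailable [AND]: Upconverter malfunctions=not, Right modem malfunctions=occurs, Backup antenna drive failed=not → not all inputs occur → does not occur.
Transmit chain inoperative [AND]: A encoder lost=occurs, Outboard feed fails=not → not all inputs occur → does not occur.
Antenna path inoperative [AND]: Backup chain unavailable=not, Transmit chain inoperative=not, ACU degraded=occurs, #3 HPA malfunctions=occurs → not all inputs occur → does not occur.
Modem stage down [AND]: C waveguide switch stuck=occurs, Reserve tracking receiver stuck=occurs → all inputs occur → occurs.
Power amp inoperative [AND]: A LO source faulted=occurs, Modem stage down=occurs, Main upconverter 2 failed=occurs → all inputs occur → occurs.
Satellite uplink lost [OR]: Antenna path inoperative=not, Power amp inoperative=occurs → at least one input occurs → occurs.

Yes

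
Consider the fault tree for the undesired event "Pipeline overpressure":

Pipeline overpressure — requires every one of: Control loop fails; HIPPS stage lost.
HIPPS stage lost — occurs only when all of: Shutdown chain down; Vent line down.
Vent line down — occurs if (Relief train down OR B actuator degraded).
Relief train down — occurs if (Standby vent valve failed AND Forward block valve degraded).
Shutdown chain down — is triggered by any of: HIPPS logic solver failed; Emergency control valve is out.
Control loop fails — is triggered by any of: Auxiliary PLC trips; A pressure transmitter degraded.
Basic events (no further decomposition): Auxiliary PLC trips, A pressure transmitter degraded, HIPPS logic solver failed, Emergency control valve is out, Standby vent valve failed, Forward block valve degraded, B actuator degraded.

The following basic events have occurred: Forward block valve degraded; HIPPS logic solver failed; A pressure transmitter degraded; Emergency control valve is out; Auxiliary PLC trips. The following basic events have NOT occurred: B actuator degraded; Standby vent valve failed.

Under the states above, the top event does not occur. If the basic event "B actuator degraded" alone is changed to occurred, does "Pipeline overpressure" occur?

Counterfactual: set "B actuator degraded" to occurred.
Control loop fails [OR]: Auxiliary PLC trips=occurs, A pressure transmitter degraded=occurs → at least one input occurs → occurs.
Shutdown chain down [OR]: HIPPS logic solver failed=occurs, Emergency control valve is out=occurs → at least one input occurs → occurs.
Relief train down [AND]: Standby vent valve failed=not, Forward block valve degraded=occurs → not all inputs occur → does not occur.
Vent line down [OR]: Relief train down=not, B actuator degraded=occurs → at least one input occurs → occurs.
HIPPS stage lost [AND]: Shutdown chain down=occurs, Vent line down=occurs → all inputs occur → occurs.
Pipeline overpressure [AND]: Control loop fails=occurs, HIPPS stage lost=occurs → all inputs occur → occurs.

Yes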